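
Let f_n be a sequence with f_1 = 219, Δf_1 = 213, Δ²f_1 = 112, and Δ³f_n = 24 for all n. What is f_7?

3657

Build the table forward from the leading diagonal:
Third differences: 24, 24, 24, 24, 24, 24, 24
Second differences: 112, 136, 160, 184, 208, 232, 256
First differences: 213, 325, 461, 621, 805, 1013, 1245
f: 219, 432, 757, 1218, 1839, 2644, 3657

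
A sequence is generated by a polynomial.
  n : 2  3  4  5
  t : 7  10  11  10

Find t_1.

2

3  1  -1
-2  -2
The second differences are constant at -2.
Work back: 3 + 2 = 5;  7 − 5 = 2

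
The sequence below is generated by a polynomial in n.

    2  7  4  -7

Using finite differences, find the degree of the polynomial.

D1: 5, -3, -11
D2: -8, -8
The second differences are constant, so the polynomial has degree 2.

2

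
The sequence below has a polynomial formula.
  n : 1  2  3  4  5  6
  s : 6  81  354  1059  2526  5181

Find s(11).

57906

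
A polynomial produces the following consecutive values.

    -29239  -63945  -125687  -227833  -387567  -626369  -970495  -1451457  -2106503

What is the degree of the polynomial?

D1: -34706, -61742, -102146, -159734, -238802, -344126, -480962, -655046
D2: -27036, -40404, -57588, -79068, -105324, -136836, -174084
D3: -13368, -17184, -21480, -26256, -31512, -37248
D4: -3816, -4296, -4776, -5256, -5736
D5: -480, -480, -480, -480
The fifth differences are constant, so the polynomial has degree 5.

5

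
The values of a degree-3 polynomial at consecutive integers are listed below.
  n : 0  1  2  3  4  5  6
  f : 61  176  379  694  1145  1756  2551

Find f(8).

4789

115 , 203 , 315 , 451 , 611 , 795
88 , 112 , 136 , 160 , 184
24 , 24 , 24 , 24
The third differences are constant (24).
184 + 24 = 208;  795 + 208 = 1003;  2551 + 1003 = 3554
208 + 24 = 232;  1003 + 232 = 1235;  3554 + 1235 = 4789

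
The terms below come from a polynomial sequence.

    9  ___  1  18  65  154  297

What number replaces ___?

Using the last 5 terms:
Δ: 17, 47, 89, 143
Δ²: 30, 42, 54
Δ³: 12, 12
Constant third difference = 12.
Extend backward: 30 − 12 = 18;  17 − 18 = -1;  1 + 1 = 2

2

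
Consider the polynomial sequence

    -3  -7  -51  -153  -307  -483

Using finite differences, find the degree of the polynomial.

4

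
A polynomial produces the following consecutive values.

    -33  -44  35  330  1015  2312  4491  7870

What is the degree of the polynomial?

D1: -11, 79, 295, 685, 1297, 2179, 3379
D2: 90, 216, 390, 612, 882, 1200
D3: 126, 174, 222, 270, 318
D4: 48, 48, 48, 48
The fourth differences are constant, so the polynomial has degree 4.

4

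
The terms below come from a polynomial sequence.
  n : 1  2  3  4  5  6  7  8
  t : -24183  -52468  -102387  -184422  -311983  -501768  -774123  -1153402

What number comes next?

-1668327

First differences: -28285  -49919  -82035  -127561  -189785  -272355  -379279
Second differences: -21634  -32116  -45526  -62224  -82570  -106924
Third differences: -10482  -13410  -16698  -20346  -24354
Fourth differences: -2928  -3288  -3648  -4008
Fifth differences: -360  -360  -360
Constant fifth difference = -360, so extend:
-4008 − 360 = -4368;  -24354 − 4368 = -28722;  -106924 − 28722 = -135646;  -379279 − 135646 = -514925;  -1153402 − 514925 = -1668327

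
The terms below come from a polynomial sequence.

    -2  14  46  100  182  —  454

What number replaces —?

298

Using the first 5 terms:
D1: 16  32  54  82
D2: 16  22  28
D3: 6  6
Constant third difference = 6.
Extend forward: 28 + 6 = 34;  82 + 34 = 116;  182 + 116 = 298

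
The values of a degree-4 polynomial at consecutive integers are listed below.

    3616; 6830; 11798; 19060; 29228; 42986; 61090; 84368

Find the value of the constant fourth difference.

72

First differences: 3214, 4968, 7262, 10168, 13758, 18104, 23278
Second differences: 1754, 2294, 2906, 3590, 4346, 5174
Third differences: 540, 612, 684, 756, 828
Fourth differences: 72, 72, 72, 72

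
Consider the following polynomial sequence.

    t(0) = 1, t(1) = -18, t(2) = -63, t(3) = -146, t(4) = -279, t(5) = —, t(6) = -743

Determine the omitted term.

Using the first 5 terms:
First differences: -19  -45  -83  -133
Second differences: -26  -38  -50
Third differences: -12  -12
Constant third difference = -12.
Extend forward: -50 − 12 = -62;  -133 − 62 = -195;  -279 − 195 = -474

-474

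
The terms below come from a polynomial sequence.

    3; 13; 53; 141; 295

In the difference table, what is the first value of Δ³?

First differences: 10, 40, 88, 154
Second differences: 30, 48, 66
Third differences: 18, 18

18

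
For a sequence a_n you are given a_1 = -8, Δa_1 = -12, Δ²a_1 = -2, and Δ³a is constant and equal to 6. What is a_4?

Build the table forward from the leading diagonal:
Third differences: 6, 6, 6, 6
Second differences: -2, 4, 10, 16
First differences: -12, -14, -10, 0
a: -8, -20, -34, -44

-44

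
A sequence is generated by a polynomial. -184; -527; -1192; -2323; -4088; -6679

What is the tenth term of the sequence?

D1: -343, -665, -1131, -1765, -2591
D2: -322, -466, -634, -826
D3: -144, -168, -192
D4: -24, -24
Fourth differences constant at -24.
-192 − 24 = -216;  -826 − 216 = -1042;  -2591 − 1042 = -3633;  -6679 − 3633 = -10312
-216 − 24 = -240;  -1042 − 240 = -1282;  -3633 − 1282 = -4915;  -10312 − 4915 = -15227
-240 − 24 = -264;  -1282 − 264 = -1546;  -4915 − 1546 = -6461;  -15227 − 6461 = -21688
-264 − 24 = -288;  -1546 − 288 = -1834;  -6461 − 1834 = -8295;  -21688 − 8295 = -29983

-29983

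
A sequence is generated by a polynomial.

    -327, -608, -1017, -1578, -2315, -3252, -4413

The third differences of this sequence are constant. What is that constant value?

First differences: -281, -409, -561, -737, -937, -1161
Second differences: -128, -152, -176, -200, -224
Third differences: -24, -24, -24, -24

-24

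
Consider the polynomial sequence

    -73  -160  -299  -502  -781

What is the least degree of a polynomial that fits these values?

D1: -87, -139, -203, -279
D2: -52, -64, -76
D3: -12, -12
The third differences are constant, so the polynomial has degree 3.

3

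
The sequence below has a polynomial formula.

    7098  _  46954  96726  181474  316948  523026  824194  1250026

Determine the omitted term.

20056

Using the last 7 terms:
D1: 49772  84748  135474  206078  301168  425832
D2: 34976  50726  70604  95090  124664
D3: 15750  19878  24486  29574
D4: 4128  4608  5088
D5: 480  480
Constant fifth difference = 480.
Extend backward: 4128 − 480 = 3648;  15750 − 3648 = 12102;  34976 − 12102 = 22874;  49772 − 22874 = 26898;  46954 − 26898 = 20056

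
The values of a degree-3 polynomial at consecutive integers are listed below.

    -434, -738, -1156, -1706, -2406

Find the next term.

-3274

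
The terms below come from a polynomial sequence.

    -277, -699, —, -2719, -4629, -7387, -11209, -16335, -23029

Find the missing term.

Using the last 6 terms:
D1: -1910  -2758  -3822  -5126  -6694
D2: -848  -1064  -1304  -1568
D3: -216  -240  -264
D4: -24  -24
Constant fourth difference = -24.
Extend backward: -216 + 24 = -192;  -848 + 192 = -656;  -1910 + 656 = -1254;  -2719 + 1254 = -1465

-1465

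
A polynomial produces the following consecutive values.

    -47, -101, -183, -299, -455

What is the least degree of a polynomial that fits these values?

First differences: -54, -82, -116, -156
Second differences: -28, -34, -40
Third differences: -6, -6
The third differences are constant, so the polynomial has degree 3.

3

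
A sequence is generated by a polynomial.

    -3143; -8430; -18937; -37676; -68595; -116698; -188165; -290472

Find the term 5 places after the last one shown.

First differences: -5287  -10507  -18739  -30919  -48103  -71467  -102307
Second differences: -5220  -8232  -12180  -17184  -23364  -30840
Third differences: -3012  -3948  -5004  -6180  -7476
Fourth differences: -936  -1056  -1176  -1296
Fifth differences: -120  -120  -120
Constant fifth difference = -120, so extend:
-1296 − 120 = -1416;  -7476 − 1416 = -8892;  -30840 − 8892 = -39732;  -102307 − 39732 = -142039;  -290472 − 142039 = -432511
-1416 − 120 = -1536;  -8892 − 1536 = -10428;  -39732 − 10428 = -50160;  -142039 − 50160 = -192199;  -432511 − 192199 = -624710
-1536 − 120 = -1656;  -10428 − 1656 = -12084;  -50160 − 12084 = -62244;  -192199 − 62244 = -254443;  -624710 − 254443 = -879153
-1656 − 120 = -1776;  -12084 − 1776 = -13860;  -62244 − 13860 = -76104;  -254443 − 76104 = -330547;  -879153 − 330547 = -1209700
-1776 − 120 = -1896;  -13860 − 1896 = -15756;  -76104 − 15756 = -91860;  -330547 − 91860 = -422407;  -1209700 − 422407 = -1632107

-1632107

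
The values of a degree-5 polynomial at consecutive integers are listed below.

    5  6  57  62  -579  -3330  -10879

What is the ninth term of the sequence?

-59403

1 , 51 , 5 , -641 , -2751 , -7549
50 , -46 , -646 , -2110 , -4798
-96 , -600 , -1464 , -2688
-504 , -864 , -1224
-360 , -360
The fifth differences are constant (-360).
-1224 − 360 = -1584;  -2688 − 1584 = -4272;  -4798 − 4272 = -9070;  -7549 − 9070 = -16619;  -10879 − 16619 = -27498
-1584 − 360 = -1944;  -4272 − 1944 = -6216;  -9070 − 6216 = -15286;  -16619 − 15286 = -31905;  -27498 − 31905 = -59403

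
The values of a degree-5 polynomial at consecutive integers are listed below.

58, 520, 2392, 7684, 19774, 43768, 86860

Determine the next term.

Δ: 462 , 1872 , 5292 , 12090 , 23994 , 43092
Δ²: 1410 , 3420 , 6798 , 11904 , 19098
Δ³: 2010 , 3378 , 5106 , 7194
Δ⁴: 1368 , 1728 , 2088
Δ⁵: 360 , 360
Constant fifth difference = 360, so extend:
2088 + 360 = 2448;  7194 + 2448 = 9642;  19098 + 9642 = 28740;  43092 + 28740 = 71832;  86860 + 71832 = 158692

158692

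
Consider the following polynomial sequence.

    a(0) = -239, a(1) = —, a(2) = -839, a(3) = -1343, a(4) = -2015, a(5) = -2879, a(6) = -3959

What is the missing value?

Using the last 5 terms:
First differences: -504  -672  -864  -1080
Second differences: -168  -192  -216
Third differences: -24  -24
Constant third difference = -24.
Extend backward: -168 + 24 = -144;  -504 + 144 = -360;  -839 + 360 = -479

-479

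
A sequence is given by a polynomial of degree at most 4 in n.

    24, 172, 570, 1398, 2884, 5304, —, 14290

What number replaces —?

Using the first 6 terms:
Δ: 148  398  828  1486  2420
Δ²: 250  430  658  934
Δ³: 180  228  276
Δ⁴: 48  48
Constant fourth difference = 48.
Extend forward: 276 + 48 = 324;  934 + 324 = 1258;  2420 + 1258 = 3678;  5304 + 3678 = 8982

8982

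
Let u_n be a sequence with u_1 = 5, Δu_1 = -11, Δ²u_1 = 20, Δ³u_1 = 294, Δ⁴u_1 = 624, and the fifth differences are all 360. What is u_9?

Build the table forward from the leading diagonal:
D5: 360  360  360  360  360  360  360  360  360
D4: 624  984  1344  1704  2064  2424  2784  3144  3504
D3: 294  918  1902  3246  4950  7014  9438  12222  15366
D2: 20  314  1232  3134  6380  11330  18344  27782  40004
D1: -11  9  323  1555  4689  11069  22399  40743  68525
u: 5  -6  3  326  1881  6570  17639  40038  80781

80781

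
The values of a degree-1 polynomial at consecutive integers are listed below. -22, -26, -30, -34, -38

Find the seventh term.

First differences: -4  -4  -4  -4
First differences constant at -4.
-38 − 4 = -42
-42 − 4 = -46

-46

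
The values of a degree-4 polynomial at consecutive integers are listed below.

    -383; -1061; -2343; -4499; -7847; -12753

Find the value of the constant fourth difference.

Δ: -678, -1282, -2156, -3348, -4906
Δ²: -604, -874, -1192, -1558
Δ³: -270, -318, -366
Δ⁴: -48, -48

-48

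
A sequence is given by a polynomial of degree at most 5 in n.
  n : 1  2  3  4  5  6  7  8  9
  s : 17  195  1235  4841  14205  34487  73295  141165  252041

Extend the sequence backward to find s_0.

5

D1: 178, 1040, 3606, 9364, 20282, 38808, 67870, 110876
D2: 862, 2566, 5758, 10918, 18526, 29062, 43006
D3: 1704, 3192, 5160, 7608, 10536, 13944
D4: 1488, 1968, 2448, 2928, 3408
D5: 480, 480, 480, 480
The fifth differences are constant at 480.
Work back: 1488 − 480 = 1008;  1704 − 1008 = 696;  862 − 696 = 166;  178 − 166 = 12;  17 − 12 = 5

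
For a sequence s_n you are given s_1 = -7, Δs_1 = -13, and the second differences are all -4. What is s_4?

-58

Build the table forward from the leading diagonal:
Δ²: -4, -4, -4, -4
Δ: -13, -17, -21, -25
s: -7, -20, -37, -58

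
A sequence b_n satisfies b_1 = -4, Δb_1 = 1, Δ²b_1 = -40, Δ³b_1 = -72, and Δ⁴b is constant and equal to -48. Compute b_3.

-42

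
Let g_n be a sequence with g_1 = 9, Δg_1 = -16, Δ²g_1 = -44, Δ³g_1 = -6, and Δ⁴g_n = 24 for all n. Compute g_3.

Build the table forward from the leading diagonal:
D4: 24  24  24
D3: -6  18  42
D2: -44  -50  -32
D1: -16  -60  -110
g: 9  -7  -67

-67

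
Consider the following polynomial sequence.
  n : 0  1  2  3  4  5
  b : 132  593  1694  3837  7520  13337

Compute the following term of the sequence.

First differences: 461, 1101, 2143, 3683, 5817
Second differences: 640, 1042, 1540, 2134
Third differences: 402, 498, 594
Fourth differences: 96, 96
The fourth differences are constant (96).
594 + 96 = 690;  2134 + 690 = 2824;  5817 + 2824 = 8641;  13337 + 8641 = 21978

21978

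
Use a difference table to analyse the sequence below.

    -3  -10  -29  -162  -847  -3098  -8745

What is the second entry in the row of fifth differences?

Δ: -7, -19, -133, -685, -2251, -5647
Δ²: -12, -114, -552, -1566, -3396
Δ³: -102, -438, -1014, -1830
Δ⁴: -336, -576, -816
Δ⁵: -240, -240

-240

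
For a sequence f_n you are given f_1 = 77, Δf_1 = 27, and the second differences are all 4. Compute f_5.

209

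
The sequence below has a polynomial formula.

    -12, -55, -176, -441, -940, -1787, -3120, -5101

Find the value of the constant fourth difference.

First differences: -43, -121, -265, -499, -847, -1333, -1981
Second differences: -78, -144, -234, -348, -486, -648
Third differences: -66, -90, -114, -138, -162
Fourth differences: -24, -24, -24, -24

-24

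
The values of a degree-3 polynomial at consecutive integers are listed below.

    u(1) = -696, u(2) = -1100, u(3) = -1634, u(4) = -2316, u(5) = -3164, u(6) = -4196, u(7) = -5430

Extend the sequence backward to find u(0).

D1: -404  -534  -682  -848  -1032  -1234
D2: -130  -148  -166  -184  -202
D3: -18  -18  -18  -18
The third differences are constant at -18.
Work back: -130 + 18 = -112;  -404 + 112 = -292;  -696 + 292 = -404

-404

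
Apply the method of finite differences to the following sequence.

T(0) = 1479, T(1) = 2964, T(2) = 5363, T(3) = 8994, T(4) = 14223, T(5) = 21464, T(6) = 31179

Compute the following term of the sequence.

D1: 1485 , 2399 , 3631 , 5229 , 7241 , 9715
D2: 914 , 1232 , 1598 , 2012 , 2474
D3: 318 , 366 , 414 , 462
D4: 48 , 48 , 48
Fourth differences constant at 48.
462 + 48 = 510;  2474 + 510 = 2984;  9715 + 2984 = 12699;  31179 + 12699 = 43878

43878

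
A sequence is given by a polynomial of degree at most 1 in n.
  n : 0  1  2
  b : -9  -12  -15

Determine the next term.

-3, -3
First differences constant at -3.
-15 − 3 = -18

-18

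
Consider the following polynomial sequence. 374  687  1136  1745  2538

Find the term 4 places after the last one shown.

D1: 313 , 449 , 609 , 793
D2: 136 , 160 , 184
D3: 24 , 24
Third differences constant at 24.
184 + 24 = 208;  793 + 208 = 1001;  2538 + 1001 = 3539
208 + 24 = 232;  1001 + 232 = 1233;  3539 + 1233 = 4772
232 + 24 = 256;  1233 + 256 = 1489;  4772 + 1489 = 6261
256 + 24 = 280;  1489 + 280 = 1769;  6261 + 1769 = 8030

8030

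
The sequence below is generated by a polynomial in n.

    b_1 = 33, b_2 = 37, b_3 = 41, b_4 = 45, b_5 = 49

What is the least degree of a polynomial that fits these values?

Δ: 4, 4, 4, 4
The first differences are constant, so the polynomial has degree 1.

1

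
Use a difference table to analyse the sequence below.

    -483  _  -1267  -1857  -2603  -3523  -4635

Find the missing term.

-815

Using the last 5 terms:
First differences: -590  -746  -920  -1112
Second differences: -156  -174  -192
Third differences: -18  -18
Constant third difference = -18.
Extend backward: -156 + 18 = -138;  -590 + 138 = -452;  -1267 + 452 = -815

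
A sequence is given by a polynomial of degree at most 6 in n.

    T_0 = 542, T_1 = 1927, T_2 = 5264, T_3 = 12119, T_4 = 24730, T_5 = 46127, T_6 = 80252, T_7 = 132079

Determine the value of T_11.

658727

D1: 1385  3337  6855  12611  21397  34125  51827
D2: 1952  3518  5756  8786  12728  17702
D3: 1566  2238  3030  3942  4974
D4: 672  792  912  1032
D5: 120  120  120
Fifth differences constant at 120.
1032 + 120 = 1152;  4974 + 1152 = 6126;  17702 + 6126 = 23828;  51827 + 23828 = 75655;  132079 + 75655 = 207734
1152 + 120 = 1272;  6126 + 1272 = 7398;  23828 + 7398 = 31226;  75655 + 31226 = 106881;  207734 + 106881 = 314615
1272 + 120 = 1392;  7398 + 1392 = 8790;  31226 + 8790 = 40016;  106881 + 40016 = 146897;  314615 + 146897 = 461512
1392 + 120 = 1512;  8790 + 1512 = 10302;  40016 + 10302 = 50318;  146897 + 50318 = 197215;  461512 + 197215 = 658727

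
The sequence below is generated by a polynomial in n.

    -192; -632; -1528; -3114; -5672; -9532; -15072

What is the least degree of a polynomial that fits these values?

4

First differences: -440, -896, -1586, -2558, -3860, -5540
Second differences: -456, -690, -972, -1302, -1680
Third differences: -234, -282, -330, -378
Fourth differences: -48, -48, -48
The fourth differences are constant, so the polynomial has degree 4.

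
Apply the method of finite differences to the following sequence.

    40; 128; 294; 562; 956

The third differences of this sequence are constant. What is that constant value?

Δ: 88, 166, 268, 394
Δ²: 78, 102, 126
Δ³: 24, 24

24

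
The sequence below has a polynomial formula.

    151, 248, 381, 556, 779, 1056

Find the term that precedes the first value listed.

97, 133, 175, 223, 277
36, 42, 48, 54
6, 6, 6
The third differences are constant at 6.
Work back: 36 − 6 = 30;  97 − 30 = 67;  151 − 67 = 84

84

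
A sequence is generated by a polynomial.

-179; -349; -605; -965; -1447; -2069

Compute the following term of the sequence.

-2849

D1: -170  -256  -360  -482  -622
D2: -86  -104  -122  -140
D3: -18  -18  -18
Constant third difference = -18, so extend:
-140 − 18 = -158;  -622 − 158 = -780;  -2069 − 780 = -2849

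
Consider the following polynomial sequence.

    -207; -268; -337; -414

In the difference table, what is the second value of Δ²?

-8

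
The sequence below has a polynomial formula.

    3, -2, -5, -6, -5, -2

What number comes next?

Δ: -5  -3  -1  1  3
Δ²: 2  2  2  2
The second differences are constant (2).
3 + 2 = 5;  -2 + 5 = 3

3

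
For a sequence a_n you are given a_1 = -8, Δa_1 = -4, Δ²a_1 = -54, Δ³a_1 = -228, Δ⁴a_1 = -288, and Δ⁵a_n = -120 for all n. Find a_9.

Build the table forward from the leading diagonal:
D5: -120, -120, -120, -120, -120, -120, -120, -120, -120
D4: -288, -408, -528, -648, -768, -888, -1008, -1128, -1248
D3: -228, -516, -924, -1452, -2100, -2868, -3756, -4764, -5892
D2: -54, -282, -798, -1722, -3174, -5274, -8142, -11898, -16662
D1: -4, -58, -340, -1138, -2860, -6034, -11308, -19450, -31348
a: -8, -12, -70, -410, -1548, -4408, -10442, -21750, -41200

-41200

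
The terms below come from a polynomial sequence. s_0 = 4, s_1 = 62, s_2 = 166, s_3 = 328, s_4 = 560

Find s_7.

58  104  162  232
46  58  70
12  12
Third differences constant at 12.
70 + 12 = 82;  232 + 82 = 314;  560 + 314 = 874
82 + 12 = 94;  314 + 94 = 408;  874 + 408 = 1282
94 + 12 = 106;  408 + 106 = 514;  1282 + 514 = 1796

1796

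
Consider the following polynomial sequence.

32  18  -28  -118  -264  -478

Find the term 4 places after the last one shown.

-2254

First differences: -14, -46, -90, -146, -214
Second differences: -32, -44, -56, -68
Third differences: -12, -12, -12
Constant third difference = -12, so extend:
-68 − 12 = -80;  -214 − 80 = -294;  -478 − 294 = -772
-80 − 12 = -92;  -294 − 92 = -386;  -772 − 386 = -1158
-92 − 12 = -104;  -386 − 104 = -490;  -1158 − 490 = -1648
-104 − 12 = -116;  -490 − 116 = -606;  -1648 − 606 = -2254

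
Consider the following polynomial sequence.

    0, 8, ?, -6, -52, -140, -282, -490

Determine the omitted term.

10

Using the last 5 terms:
First differences: -46, -88, -142, -208
Second differences: -42, -54, -66
Third differences: -12, -12
Constant third difference = -12.
Extend backward: -42 + 12 = -30;  -46 + 30 = -16;  -6 + 16 = 10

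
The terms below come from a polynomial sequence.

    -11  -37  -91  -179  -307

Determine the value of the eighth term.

-991

Δ: -26  -54  -88  -128
Δ²: -28  -34  -40
Δ³: -6  -6
Third differences constant at -6.
-40 − 6 = -46;  -128 − 46 = -174;  -307 − 174 = -481
-46 − 6 = -52;  -174 − 52 = -226;  -481 − 226 = -707
-52 − 6 = -58;  -226 − 58 = -284;  -707 − 284 = -991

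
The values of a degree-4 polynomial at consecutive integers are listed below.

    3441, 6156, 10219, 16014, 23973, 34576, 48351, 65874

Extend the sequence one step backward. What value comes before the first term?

Δ: 2715  4063  5795  7959  10603  13775  17523
Δ²: 1348  1732  2164  2644  3172  3748
Δ³: 384  432  480  528  576
Δ⁴: 48  48  48  48
The fourth differences are constant at 48.
Work back: 384 − 48 = 336;  1348 − 336 = 1012;  2715 − 1012 = 1703;  3441 − 1703 = 1738

1738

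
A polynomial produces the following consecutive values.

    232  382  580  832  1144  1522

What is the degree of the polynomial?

3

First differences: 150, 198, 252, 312, 378
Second differences: 48, 54, 60, 66
Third differences: 6, 6, 6
The third differences are constant, so the polynomial has degree 3.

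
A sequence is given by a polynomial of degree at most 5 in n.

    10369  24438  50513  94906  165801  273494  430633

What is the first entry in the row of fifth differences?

First differences: 14069, 26075, 44393, 70895, 107693, 157139
Second differences: 12006, 18318, 26502, 36798, 49446
Third differences: 6312, 8184, 10296, 12648
Fourth differences: 1872, 2112, 2352
Fifth differences: 240, 240

240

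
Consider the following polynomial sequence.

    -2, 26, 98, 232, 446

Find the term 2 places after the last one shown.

D1: 28, 72, 134, 214
D2: 44, 62, 80
D3: 18, 18
Constant third difference = 18, so extend:
80 + 18 = 98;  214 + 98 = 312;  446 + 312 = 758
98 + 18 = 116;  312 + 116 = 428;  758 + 428 = 1186

1186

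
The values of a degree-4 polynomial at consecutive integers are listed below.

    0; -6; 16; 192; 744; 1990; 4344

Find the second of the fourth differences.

96

First differences: -6, 22, 176, 552, 1246, 2354
Second differences: 28, 154, 376, 694, 1108
Third differences: 126, 222, 318, 414
Fourth differences: 96, 96, 96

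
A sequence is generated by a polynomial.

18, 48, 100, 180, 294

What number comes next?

Δ: 30 , 52 , 80 , 114
Δ²: 22 , 28 , 34
Δ³: 6 , 6
Third differences constant at 6.
34 + 6 = 40;  114 + 40 = 154;  294 + 154 = 448

448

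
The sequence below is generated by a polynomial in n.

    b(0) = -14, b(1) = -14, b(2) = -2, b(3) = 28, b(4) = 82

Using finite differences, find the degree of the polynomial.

Δ: 0, 12, 30, 54
Δ²: 12, 18, 24
Δ³: 6, 6
The third differences are constant, so the polynomial has degree 3.

3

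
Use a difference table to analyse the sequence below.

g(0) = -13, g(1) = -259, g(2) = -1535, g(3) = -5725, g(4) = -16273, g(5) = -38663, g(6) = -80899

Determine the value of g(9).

D1: -246, -1276, -4190, -10548, -22390, -42236
D2: -1030, -2914, -6358, -11842, -19846
D3: -1884, -3444, -5484, -8004
D4: -1560, -2040, -2520
D5: -480, -480
The fifth differences are constant (-480).
-2520 − 480 = -3000;  -8004 − 3000 = -11004;  -19846 − 11004 = -30850;  -42236 − 30850 = -73086;  -80899 − 73086 = -153985
-3000 − 480 = -3480;  -11004 − 3480 = -14484;  -30850 − 14484 = -45334;  -73086 − 45334 = -118420;  -153985 − 118420 = -272405
-3480 − 480 = -3960;  -14484 − 3960 = -18444;  -45334 − 18444 = -63778;  -118420 − 63778 = -182198;  -272405 − 182198 = -454603

-454603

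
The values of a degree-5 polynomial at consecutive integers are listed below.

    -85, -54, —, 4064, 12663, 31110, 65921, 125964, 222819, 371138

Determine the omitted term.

789

Using the last 7 terms:
D1: 8599, 18447, 34811, 60043, 96855, 148319
D2: 9848, 16364, 25232, 36812, 51464
D3: 6516, 8868, 11580, 14652
D4: 2352, 2712, 3072
D5: 360, 360
Constant fifth difference = 360.
Extend backward: 2352 − 360 = 1992;  6516 − 1992 = 4524;  9848 − 4524 = 5324;  8599 − 5324 = 3275;  4064 − 3275 = 789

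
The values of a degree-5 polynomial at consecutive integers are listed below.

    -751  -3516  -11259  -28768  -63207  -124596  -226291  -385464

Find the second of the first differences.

-7743

First differences: -2765, -7743, -17509, -34439, -61389, -101695, -159173
Second differences: -4978, -9766, -16930, -26950, -40306, -57478
Third differences: -4788, -7164, -10020, -13356, -17172
Fourth differences: -2376, -2856, -3336, -3816
Fifth differences: -480, -480, -480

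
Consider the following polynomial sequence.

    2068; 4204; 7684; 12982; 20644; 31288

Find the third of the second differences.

2364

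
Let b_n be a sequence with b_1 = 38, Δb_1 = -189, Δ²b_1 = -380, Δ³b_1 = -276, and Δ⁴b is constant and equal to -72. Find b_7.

-13396

Build the table forward from the leading diagonal:
D4: -72  -72  -72  -72  -72  -72  -72
D3: -276  -348  -420  -492  -564  -636  -708
D2: -380  -656  -1004  -1424  -1916  -2480  -3116
D1: -189  -569  -1225  -2229  -3653  -5569  -8049
b: 38  -151  -720  -1945  -4174  -7827  -13396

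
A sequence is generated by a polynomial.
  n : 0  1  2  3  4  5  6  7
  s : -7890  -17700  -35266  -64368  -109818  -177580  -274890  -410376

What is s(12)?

-2074986

First differences: -9810, -17566, -29102, -45450, -67762, -97310, -135486
Second differences: -7756, -11536, -16348, -22312, -29548, -38176
Third differences: -3780, -4812, -5964, -7236, -8628
Fourth differences: -1032, -1152, -1272, -1392
Fifth differences: -120, -120, -120
Constant fifth difference = -120, so extend:
-1392 − 120 = -1512;  -8628 − 1512 = -10140;  -38176 − 10140 = -48316;  -135486 − 48316 = -183802;  -410376 − 183802 = -594178
-1512 − 120 = -1632;  -10140 − 1632 = -11772;  -48316 − 11772 = -60088;  -183802 − 60088 = -243890;  -594178 − 243890 = -838068
-1632 − 120 = -1752;  -11772 − 1752 = -13524;  -60088 − 13524 = -73612;  -243890 − 73612 = -317502;  -838068 − 317502 = -1155570
-1752 − 120 = -1872;  -13524 − 1872 = -15396;  -73612 − 15396 = -89008;  -317502 − 89008 = -406510;  -1155570 − 406510 = -1562080
-1872 − 120 = -1992;  -15396 − 1992 = -17388;  -89008 − 17388 = -106396;  -406510 − 106396 = -512906;  -1562080 − 512906 = -2074986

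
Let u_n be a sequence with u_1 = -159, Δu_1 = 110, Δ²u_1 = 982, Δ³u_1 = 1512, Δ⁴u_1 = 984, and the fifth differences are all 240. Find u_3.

Build the table forward from the leading diagonal:
Fifth differences: 240, 240, 240
Fourth differences: 984, 1224, 1464
Third differences: 1512, 2496, 3720
Second differences: 982, 2494, 4990
First differences: 110, 1092, 3586
u: -159, -49, 1043

1043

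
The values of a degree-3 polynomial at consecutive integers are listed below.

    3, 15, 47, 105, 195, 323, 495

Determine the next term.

717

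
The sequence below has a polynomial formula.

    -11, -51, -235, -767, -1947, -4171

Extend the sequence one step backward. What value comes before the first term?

-7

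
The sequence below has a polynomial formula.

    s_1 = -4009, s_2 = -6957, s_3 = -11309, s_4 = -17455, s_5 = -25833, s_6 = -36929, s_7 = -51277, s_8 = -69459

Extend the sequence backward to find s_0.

-2123

D1: -2948  -4352  -6146  -8378  -11096  -14348  -18182
D2: -1404  -1794  -2232  -2718  -3252  -3834
D3: -390  -438  -486  -534  -582
D4: -48  -48  -48  -48
The fourth differences are constant at -48.
Work back: -390 + 48 = -342;  -1404 + 342 = -1062;  -2948 + 1062 = -1886;  -4009 + 1886 = -2123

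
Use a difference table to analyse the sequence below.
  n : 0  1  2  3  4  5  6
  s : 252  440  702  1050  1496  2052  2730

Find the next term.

First differences: 188, 262, 348, 446, 556, 678
Second differences: 74, 86, 98, 110, 122
Third differences: 12, 12, 12, 12
Constant third difference = 12, so extend:
122 + 12 = 134;  678 + 134 = 812;  2730 + 812 = 3542

3542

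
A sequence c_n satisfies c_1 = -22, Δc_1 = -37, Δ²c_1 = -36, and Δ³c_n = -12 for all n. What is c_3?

-132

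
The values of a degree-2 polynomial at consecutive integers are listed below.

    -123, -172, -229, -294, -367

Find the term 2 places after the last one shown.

-537

Δ: -49 , -57 , -65 , -73
Δ²: -8 , -8 , -8
Constant second difference = -8, so extend:
-73 − 8 = -81;  -367 − 81 = -448
-81 − 8 = -89;  -448 − 89 = -537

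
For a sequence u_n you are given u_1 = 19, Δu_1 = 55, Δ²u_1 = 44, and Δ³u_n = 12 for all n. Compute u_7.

Build the table forward from the leading diagonal:
Δ³: 12  12  12  12  12  12  12
Δ²: 44  56  68  80  92  104  116
Δ: 55  99  155  223  303  395  499
u: 19  74  173  328  551  854  1249

1249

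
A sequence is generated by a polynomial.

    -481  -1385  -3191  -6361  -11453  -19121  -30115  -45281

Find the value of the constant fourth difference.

First differences: -904, -1806, -3170, -5092, -7668, -10994, -15166
Second differences: -902, -1364, -1922, -2576, -3326, -4172
Third differences: -462, -558, -654, -750, -846
Fourth differences: -96, -96, -96, -96

-96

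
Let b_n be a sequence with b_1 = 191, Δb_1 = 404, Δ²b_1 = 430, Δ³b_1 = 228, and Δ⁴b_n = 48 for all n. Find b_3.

Build the table forward from the leading diagonal:
D4: 48  48  48
D3: 228  276  324
D2: 430  658  934
D1: 404  834  1492
b: 191  595  1429

1429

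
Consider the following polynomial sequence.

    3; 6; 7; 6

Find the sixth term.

-2

First differences: 3 , 1 , -1
Second differences: -2 , -2
Constant second difference = -2, so extend:
-1 − 2 = -3;  6 − 3 = 3
-3 − 2 = -5;  3 − 5 = -2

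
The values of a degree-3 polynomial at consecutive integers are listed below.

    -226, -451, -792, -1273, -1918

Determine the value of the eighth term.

-5077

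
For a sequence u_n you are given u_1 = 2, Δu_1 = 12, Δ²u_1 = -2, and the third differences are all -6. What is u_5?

Build the table forward from the leading diagonal:
Third differences: -6  -6  -6  -6  -6
Second differences: -2  -8  -14  -20  -26
First differences: 12  10  2  -12  -32
u: 2  14  24  26  14

14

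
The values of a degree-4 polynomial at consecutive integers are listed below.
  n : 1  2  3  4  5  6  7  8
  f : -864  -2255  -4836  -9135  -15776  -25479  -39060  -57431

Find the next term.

D1: -1391, -2581, -4299, -6641, -9703, -13581, -18371
D2: -1190, -1718, -2342, -3062, -3878, -4790
D3: -528, -624, -720, -816, -912
D4: -96, -96, -96, -96
The fourth differences are constant (-96).
-912 − 96 = -1008;  -4790 − 1008 = -5798;  -18371 − 5798 = -24169;  -57431 − 24169 = -81600

-81600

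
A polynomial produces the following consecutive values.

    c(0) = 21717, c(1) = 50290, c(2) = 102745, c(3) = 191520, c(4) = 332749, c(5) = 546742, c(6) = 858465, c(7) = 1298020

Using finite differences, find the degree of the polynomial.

5

D1: 28573, 52455, 88775, 141229, 213993, 311723, 439555
D2: 23882, 36320, 52454, 72764, 97730, 127832
D3: 12438, 16134, 20310, 24966, 30102
D4: 3696, 4176, 4656, 5136
D5: 480, 480, 480
The fifth differences are constant, so the polynomial has degree 5.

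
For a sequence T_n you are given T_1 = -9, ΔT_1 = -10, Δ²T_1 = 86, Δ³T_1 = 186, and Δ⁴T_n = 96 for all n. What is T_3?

57

Build the table forward from the leading diagonal:
Δ⁴: 96  96  96
Δ³: 186  282  378
Δ²: 86  272  554
Δ: -10  76  348
T: -9  -19  57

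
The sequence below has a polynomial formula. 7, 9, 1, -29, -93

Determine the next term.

Δ: 2, -8, -30, -64
Δ²: -10, -22, -34
Δ³: -12, -12
Third differences constant at -12.
-34 − 12 = -46;  -64 − 46 = -110;  -93 − 110 = -203

-203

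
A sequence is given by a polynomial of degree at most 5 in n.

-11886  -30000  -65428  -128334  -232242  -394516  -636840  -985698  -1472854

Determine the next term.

-2135832

-18114  -35428  -62906  -103908  -162274  -242324  -348858  -487156
-17314  -27478  -41002  -58366  -80050  -106534  -138298
-10164  -13524  -17364  -21684  -26484  -31764
-3360  -3840  -4320  -4800  -5280
-480  -480  -480  -480
Constant fifth difference = -480, so extend:
-5280 − 480 = -5760;  -31764 − 5760 = -37524;  -138298 − 37524 = -175822;  -487156 − 175822 = -662978;  -1472854 − 662978 = -2135832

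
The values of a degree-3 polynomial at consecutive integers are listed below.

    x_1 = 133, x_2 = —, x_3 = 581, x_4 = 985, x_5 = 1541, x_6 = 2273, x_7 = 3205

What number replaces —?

305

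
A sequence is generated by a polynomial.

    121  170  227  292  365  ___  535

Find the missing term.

Using the first 5 terms:
First differences: 49  57  65  73
Second differences: 8  8  8
Constant second difference = 8.
Extend forward: 73 + 8 = 81;  365 + 81 = 446

446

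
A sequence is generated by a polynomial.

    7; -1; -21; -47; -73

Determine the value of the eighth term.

-91

-8, -20, -26, -26
-12, -6, 0
6, 6
The third differences are constant (6).
0 + 6 = 6;  -26 + 6 = -20;  -73 − 20 = -93
6 + 6 = 12;  -20 + 12 = -8;  -93 − 8 = -101
12 + 6 = 18;  -8 + 18 = 10;  -101 + 10 = -91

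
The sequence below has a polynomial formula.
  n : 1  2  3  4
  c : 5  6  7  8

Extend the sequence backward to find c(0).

4

Δ: 1, 1, 1
The first differences are constant at 1.
Work back: 5 − 1 = 4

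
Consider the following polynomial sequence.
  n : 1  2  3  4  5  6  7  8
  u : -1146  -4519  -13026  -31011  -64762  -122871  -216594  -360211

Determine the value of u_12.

D1: -3373, -8507, -17985, -33751, -58109, -93723, -143617
D2: -5134, -9478, -15766, -24358, -35614, -49894
D3: -4344, -6288, -8592, -11256, -14280
D4: -1944, -2304, -2664, -3024
D5: -360, -360, -360
Constant fifth difference = -360, so extend:
-3024 − 360 = -3384;  -14280 − 3384 = -17664;  -49894 − 17664 = -67558;  -143617 − 67558 = -211175;  -360211 − 211175 = -571386
-3384 − 360 = -3744;  -17664 − 3744 = -21408;  -67558 − 21408 = -88966;  -211175 − 88966 = -300141;  -571386 − 300141 = -871527
-3744 − 360 = -4104;  -21408 − 4104 = -25512;  -88966 − 25512 = -114478;  -300141 − 114478 = -414619;  -871527 − 414619 = -1286146
-4104 − 360 = -4464;  -25512 − 4464 = -29976;  -114478 − 29976 = -144454;  -414619 − 144454 = -559073;  -1286146 − 559073 = -1845219

-1845219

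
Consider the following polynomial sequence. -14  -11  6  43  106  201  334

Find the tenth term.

1021

3  17  37  63  95  133
14  20  26  32  38
6  6  6  6
Constant third difference = 6, so extend:
38 + 6 = 44;  133 + 44 = 177;  334 + 177 = 511
44 + 6 = 50;  177 + 50 = 227;  511 + 227 = 738
50 + 6 = 56;  227 + 56 = 283;  738 + 283 = 1021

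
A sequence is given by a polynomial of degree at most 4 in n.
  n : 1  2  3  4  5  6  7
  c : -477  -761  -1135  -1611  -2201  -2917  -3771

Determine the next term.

-284, -374, -476, -590, -716, -854
-90, -102, -114, -126, -138
-12, -12, -12, -12
Third differences constant at -12.
-138 − 12 = -150;  -854 − 150 = -1004;  -3771 − 1004 = -4775

-4775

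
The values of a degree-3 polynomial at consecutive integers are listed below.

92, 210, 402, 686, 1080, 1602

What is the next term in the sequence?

118 , 192 , 284 , 394 , 522
74 , 92 , 110 , 128
18 , 18 , 18
The third differences are constant (18).
128 + 18 = 146;  522 + 146 = 668;  1602 + 668 = 2270

2270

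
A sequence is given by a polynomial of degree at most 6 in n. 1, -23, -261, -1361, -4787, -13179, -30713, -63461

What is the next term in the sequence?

-119751

Δ: -24 , -238 , -1100 , -3426 , -8392 , -17534 , -32748
Δ²: -214 , -862 , -2326 , -4966 , -9142 , -15214
Δ³: -648 , -1464 , -2640 , -4176 , -6072
Δ⁴: -816 , -1176 , -1536 , -1896
Δ⁵: -360 , -360 , -360
Fifth differences constant at -360.
-1896 − 360 = -2256;  -6072 − 2256 = -8328;  -15214 − 8328 = -23542;  -32748 − 23542 = -56290;  -63461 − 56290 = -119751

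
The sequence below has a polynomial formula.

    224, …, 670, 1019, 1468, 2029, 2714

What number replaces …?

409

Using the last 5 terms:
D1: 349, 449, 561, 685
D2: 100, 112, 124
D3: 12, 12
Constant third difference = 12.
Extend backward: 100 − 12 = 88;  349 − 88 = 261;  670 − 261 = 409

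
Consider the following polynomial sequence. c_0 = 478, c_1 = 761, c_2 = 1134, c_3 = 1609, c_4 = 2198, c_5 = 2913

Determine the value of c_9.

7273

Δ: 283  373  475  589  715
Δ²: 90  102  114  126
Δ³: 12  12  12
Third differences constant at 12.
126 + 12 = 138;  715 + 138 = 853;  2913 + 853 = 3766
138 + 12 = 150;  853 + 150 = 1003;  3766 + 1003 = 4769
150 + 12 = 162;  1003 + 162 = 1165;  4769 + 1165 = 5934
162 + 12 = 174;  1165 + 174 = 1339;  5934 + 1339 = 7273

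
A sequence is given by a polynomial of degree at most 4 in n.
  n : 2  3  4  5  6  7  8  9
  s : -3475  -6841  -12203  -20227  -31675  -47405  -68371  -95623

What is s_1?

D1: -3366, -5362, -8024, -11448, -15730, -20966, -27252
D2: -1996, -2662, -3424, -4282, -5236, -6286
D3: -666, -762, -858, -954, -1050
D4: -96, -96, -96, -96
The fourth differences are constant at -96.
Work back: -666 + 96 = -570;  -1996 + 570 = -1426;  -3366 + 1426 = -1940;  -3475 + 1940 = -1535

-1535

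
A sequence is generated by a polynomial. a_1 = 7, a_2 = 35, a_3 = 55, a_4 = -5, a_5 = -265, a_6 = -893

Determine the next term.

28, 20, -60, -260, -628
-8, -80, -200, -368
-72, -120, -168
-48, -48
The fourth differences are constant (-48).
-168 − 48 = -216;  -368 − 216 = -584;  -628 − 584 = -1212;  -893 − 1212 = -2105

-2105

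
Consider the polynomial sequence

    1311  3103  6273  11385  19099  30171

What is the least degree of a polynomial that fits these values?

4

Δ: 1792, 3170, 5112, 7714, 11072
Δ²: 1378, 1942, 2602, 3358
Δ³: 564, 660, 756
Δ⁴: 96, 96
The fourth differences are constant, so the polynomial has degree 4.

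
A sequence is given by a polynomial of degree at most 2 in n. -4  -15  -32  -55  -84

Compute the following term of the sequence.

-11, -17, -23, -29
-6, -6, -6
The second differences are constant (-6).
-29 − 6 = -35;  -84 − 35 = -119

-119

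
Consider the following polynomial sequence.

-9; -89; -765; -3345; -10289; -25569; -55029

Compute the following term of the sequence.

Δ: -80  -676  -2580  -6944  -15280  -29460
Δ²: -596  -1904  -4364  -8336  -14180
Δ³: -1308  -2460  -3972  -5844
Δ⁴: -1152  -1512  -1872
Δ⁵: -360  -360
Fifth differences constant at -360.
-1872 − 360 = -2232;  -5844 − 2232 = -8076;  -14180 − 8076 = -22256;  -29460 − 22256 = -51716;  -55029 − 51716 = -106745

-106745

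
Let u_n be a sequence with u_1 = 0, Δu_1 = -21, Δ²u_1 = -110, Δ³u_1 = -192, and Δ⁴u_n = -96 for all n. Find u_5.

Build the table forward from the leading diagonal:
Fourth differences: -96  -96  -96  -96  -96
Third differences: -192  -288  -384  -480  -576
Second differences: -110  -302  -590  -974  -1454
First differences: -21  -131  -433  -1023  -1997
u: 0  -21  -152  -585  -1608

-1608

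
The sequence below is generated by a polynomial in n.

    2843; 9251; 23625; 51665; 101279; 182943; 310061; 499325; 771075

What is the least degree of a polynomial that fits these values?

5

First differences: 6408, 14374, 28040, 49614, 81664, 127118, 189264, 271750
Second differences: 7966, 13666, 21574, 32050, 45454, 62146, 82486
Third differences: 5700, 7908, 10476, 13404, 16692, 20340
Fourth differences: 2208, 2568, 2928, 3288, 3648
Fifth differences: 360, 360, 360, 360
The fifth differences are constant, so the polynomial has degree 5.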